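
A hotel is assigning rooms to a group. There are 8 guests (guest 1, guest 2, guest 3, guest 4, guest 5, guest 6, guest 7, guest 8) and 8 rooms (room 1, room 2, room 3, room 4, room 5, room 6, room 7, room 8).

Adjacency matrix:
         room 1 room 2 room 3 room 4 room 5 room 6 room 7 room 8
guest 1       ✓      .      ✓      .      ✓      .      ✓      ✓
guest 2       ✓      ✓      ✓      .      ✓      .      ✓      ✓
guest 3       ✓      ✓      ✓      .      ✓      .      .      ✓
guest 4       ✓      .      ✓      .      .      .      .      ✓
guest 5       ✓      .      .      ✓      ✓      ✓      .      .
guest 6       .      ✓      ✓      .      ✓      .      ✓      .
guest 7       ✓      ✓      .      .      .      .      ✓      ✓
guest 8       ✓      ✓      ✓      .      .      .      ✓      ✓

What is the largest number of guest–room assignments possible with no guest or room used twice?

One maximum matching: guest 1-room 5, guest 2-room 1, guest 3-room 2, guest 4-room 8, guest 5-room 4, guest 6-room 3, guest 7-room 7.
The set {guest 1, guest 2, guest 3, guest 4, guest 6, guest 7, guest 8} has only 6 neighbours ({room 1, room 2, room 3, room 5, room 7, room 8}), so by Hall's theorem at most 7 of the 8 guests can be matched.

7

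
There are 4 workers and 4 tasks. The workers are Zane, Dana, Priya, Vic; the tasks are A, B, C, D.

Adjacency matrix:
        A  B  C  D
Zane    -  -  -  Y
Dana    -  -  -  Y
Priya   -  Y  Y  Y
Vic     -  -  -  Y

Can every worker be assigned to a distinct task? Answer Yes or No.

The set {Zane, Dana, Vic} has only 1 neighbour ({D}), so by Hall's theorem at most 2 of the 4 workers can be matched.
Hence no matching covers every worker.

No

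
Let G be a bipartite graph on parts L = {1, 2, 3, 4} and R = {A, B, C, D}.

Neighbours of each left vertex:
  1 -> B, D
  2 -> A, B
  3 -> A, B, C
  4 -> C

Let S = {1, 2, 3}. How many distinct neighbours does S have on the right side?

The union of neighbours of {1, 2, 3} is {A, B, C, D}, which has 4 elements.
Since |N(S)| = 4 ≥ |S| = 3, Hall's condition holds for this subset.

4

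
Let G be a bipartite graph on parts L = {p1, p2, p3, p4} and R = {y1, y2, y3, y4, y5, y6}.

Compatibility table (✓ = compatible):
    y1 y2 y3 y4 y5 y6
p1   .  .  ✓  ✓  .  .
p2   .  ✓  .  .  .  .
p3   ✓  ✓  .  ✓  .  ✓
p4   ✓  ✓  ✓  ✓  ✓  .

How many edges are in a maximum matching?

4

For example, pair p1→y3, p2→y2, p3→y1, p4→y4.
This saturates every left vertex, so 4 is the maximum.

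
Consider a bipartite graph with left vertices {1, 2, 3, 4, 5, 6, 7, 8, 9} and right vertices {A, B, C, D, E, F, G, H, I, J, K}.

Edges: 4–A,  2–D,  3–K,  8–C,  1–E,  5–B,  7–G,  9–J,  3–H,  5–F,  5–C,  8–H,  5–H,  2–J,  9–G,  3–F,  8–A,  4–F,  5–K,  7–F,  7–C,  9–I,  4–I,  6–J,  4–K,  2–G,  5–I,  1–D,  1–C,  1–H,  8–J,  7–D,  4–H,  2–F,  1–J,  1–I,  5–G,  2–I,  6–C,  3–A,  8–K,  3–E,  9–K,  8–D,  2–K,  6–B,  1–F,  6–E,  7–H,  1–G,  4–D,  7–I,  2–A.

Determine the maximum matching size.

For example, pair 1-H, 2-F, 3-E, 4-K, 5-G, 6-B, 7-D, 8-A, 9-J.
This saturates every left vertex, so 9 is the maximum.

9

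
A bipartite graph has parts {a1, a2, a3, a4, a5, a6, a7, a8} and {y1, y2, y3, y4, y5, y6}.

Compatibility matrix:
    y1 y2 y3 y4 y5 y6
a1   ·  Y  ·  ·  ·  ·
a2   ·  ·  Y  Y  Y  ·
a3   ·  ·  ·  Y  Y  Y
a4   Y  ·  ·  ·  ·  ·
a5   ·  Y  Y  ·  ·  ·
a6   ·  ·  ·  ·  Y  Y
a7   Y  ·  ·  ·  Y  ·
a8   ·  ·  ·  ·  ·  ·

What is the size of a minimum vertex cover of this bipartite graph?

6

A maximum matching has 6 edges (e.g. a1–y2, a2–y4, a3–y5, a4–y1, a5–y3, a6–y6).
By König's theorem the minimum vertex cover has the same size. One such cover is {y1, y2, y3, y4, y5, y6}.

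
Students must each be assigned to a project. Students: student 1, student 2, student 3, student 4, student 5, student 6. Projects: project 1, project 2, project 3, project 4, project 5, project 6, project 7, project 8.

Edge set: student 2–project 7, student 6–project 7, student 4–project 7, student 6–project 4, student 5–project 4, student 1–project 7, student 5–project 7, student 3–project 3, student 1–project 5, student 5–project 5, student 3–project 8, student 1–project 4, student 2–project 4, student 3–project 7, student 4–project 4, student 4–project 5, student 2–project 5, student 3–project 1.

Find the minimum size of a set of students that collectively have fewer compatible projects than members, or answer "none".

Take S = {student 1, student 2, student 4, student 5}. Its neighbourhood is {project 4, project 5, project 7}, so |N(S)| = 3 < |S| = 4.
Every subset of size less than 4 has at least as many neighbours as members, so 4 is the minimum.

4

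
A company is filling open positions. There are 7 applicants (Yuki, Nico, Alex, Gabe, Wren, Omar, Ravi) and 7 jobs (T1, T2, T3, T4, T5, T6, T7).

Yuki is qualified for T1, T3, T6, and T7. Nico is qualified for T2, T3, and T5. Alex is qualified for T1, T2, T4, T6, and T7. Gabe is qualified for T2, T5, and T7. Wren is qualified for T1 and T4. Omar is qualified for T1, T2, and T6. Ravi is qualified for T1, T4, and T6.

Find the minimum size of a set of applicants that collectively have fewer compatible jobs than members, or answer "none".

none

A matching saturating every applicant exists, for instance Yuki→T7, Nico→T3, Alex→T4, Gabe→T5, Wren→T1, Omar→T2, Ravi→T6.
By Hall's marriage theorem, this means |N(S)| ≥ |S| for every subset S, so no violating subset exists.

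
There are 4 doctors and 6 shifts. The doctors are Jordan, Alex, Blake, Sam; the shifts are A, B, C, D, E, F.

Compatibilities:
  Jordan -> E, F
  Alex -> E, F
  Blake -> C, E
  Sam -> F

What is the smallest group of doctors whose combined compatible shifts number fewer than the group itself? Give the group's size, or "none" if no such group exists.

Take S = {Jordan, Alex, Sam}. Its neighbourhood is {E, F}, so |N(S)| = 2 < |S| = 3.
Every subset of size less than 3 has at least as many neighbours as members, so 3 is the minimum.

3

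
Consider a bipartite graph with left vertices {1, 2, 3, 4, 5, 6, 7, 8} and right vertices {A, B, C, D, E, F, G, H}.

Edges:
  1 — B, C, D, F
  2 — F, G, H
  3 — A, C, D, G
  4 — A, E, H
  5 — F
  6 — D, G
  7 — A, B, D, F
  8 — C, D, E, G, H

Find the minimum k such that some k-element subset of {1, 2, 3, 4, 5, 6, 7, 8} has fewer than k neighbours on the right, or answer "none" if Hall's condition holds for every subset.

none

A matching saturating every left vertex exists, for instance 1→B, 2→H, 3→C, 4→E, 5→F, 6→D, 7→A, 8→G.
By Hall's marriage theorem, this means |N(S)| ≥ |S| for every subset S, so no violating subset exists.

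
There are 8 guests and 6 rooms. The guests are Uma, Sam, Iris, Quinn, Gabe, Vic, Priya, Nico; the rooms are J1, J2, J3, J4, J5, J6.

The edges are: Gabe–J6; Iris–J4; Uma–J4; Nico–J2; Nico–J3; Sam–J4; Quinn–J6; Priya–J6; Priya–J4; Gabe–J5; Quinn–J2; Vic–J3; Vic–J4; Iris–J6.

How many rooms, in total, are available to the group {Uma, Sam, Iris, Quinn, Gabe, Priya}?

The union of neighbours of {Uma, Sam, Iris, Quinn, Gabe, Priya} is {J2, J4, J5, J6}, which has 4 elements.
Since |N(S)| = 4 < |S| = 6, Hall's condition fails for this subset.

4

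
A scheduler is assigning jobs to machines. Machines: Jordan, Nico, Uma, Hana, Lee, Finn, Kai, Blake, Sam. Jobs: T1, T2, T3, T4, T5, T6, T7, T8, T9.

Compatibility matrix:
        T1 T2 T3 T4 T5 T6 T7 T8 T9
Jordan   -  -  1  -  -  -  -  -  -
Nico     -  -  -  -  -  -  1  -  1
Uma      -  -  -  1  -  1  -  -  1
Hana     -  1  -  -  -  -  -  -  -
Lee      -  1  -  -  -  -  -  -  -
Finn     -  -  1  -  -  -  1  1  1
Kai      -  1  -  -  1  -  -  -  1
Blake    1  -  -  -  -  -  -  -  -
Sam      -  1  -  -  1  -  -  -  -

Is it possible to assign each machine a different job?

The set {Hana, Lee} has only 1 neighbour ({T2}), so by Hall's theorem at most 8 of the 9 machines can be matched.
Hence no matching covers every machine.

No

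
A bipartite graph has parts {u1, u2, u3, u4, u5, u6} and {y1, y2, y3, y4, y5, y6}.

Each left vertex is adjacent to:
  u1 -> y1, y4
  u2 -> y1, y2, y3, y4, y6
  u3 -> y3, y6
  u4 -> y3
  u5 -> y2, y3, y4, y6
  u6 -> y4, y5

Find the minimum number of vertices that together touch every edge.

6

The 6 edges u1–y1, u2–y4, u3–y6, u4–y3, u5–y2, u6–y5 form a matching, so any vertex cover needs at least 6 vertices (one per matched edge).
Conversely {u1, u2, u3, u4, u5, u6} meets every edge and has exactly 6 vertices, so 6 is optimal.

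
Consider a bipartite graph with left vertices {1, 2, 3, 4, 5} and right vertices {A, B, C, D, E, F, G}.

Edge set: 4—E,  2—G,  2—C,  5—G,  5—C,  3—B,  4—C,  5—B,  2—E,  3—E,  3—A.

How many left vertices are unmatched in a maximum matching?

1

One maximum matching: 2–G, 3–E, 4–C, 5–B.
The set {1} has only 0 neighbours (∅), so by Hall's theorem at most 4 of the 5 left vertices can be matched.
That matches 4 of the 5, leaving 1 unmatched; no matching can do better.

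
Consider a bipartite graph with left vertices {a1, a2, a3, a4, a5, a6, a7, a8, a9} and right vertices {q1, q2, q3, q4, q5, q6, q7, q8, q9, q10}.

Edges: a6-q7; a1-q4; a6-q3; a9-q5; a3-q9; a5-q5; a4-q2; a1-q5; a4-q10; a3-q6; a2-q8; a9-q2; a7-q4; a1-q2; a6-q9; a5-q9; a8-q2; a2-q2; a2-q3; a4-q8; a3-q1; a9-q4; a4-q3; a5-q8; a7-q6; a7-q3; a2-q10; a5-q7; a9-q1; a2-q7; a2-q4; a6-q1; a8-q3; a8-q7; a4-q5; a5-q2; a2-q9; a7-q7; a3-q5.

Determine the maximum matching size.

A valid assignment of size 9: a1→q5, a2→q4, a3→q1, a4→q8, a5→q9, a6→q3, a7→q6, a8→q7, a9→q2.
This saturates every left vertex, so 9 is the maximum.

9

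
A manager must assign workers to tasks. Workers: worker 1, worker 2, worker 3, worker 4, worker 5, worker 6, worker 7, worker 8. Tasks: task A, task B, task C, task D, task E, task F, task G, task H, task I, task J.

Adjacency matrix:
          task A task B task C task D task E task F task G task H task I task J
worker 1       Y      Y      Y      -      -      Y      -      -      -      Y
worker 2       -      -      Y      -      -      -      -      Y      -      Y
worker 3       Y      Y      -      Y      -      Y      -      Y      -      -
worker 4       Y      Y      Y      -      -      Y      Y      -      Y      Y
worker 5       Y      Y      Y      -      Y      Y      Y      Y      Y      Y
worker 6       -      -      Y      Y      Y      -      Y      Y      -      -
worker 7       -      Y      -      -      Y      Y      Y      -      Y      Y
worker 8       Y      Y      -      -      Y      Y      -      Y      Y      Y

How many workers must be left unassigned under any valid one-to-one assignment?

A valid assignment of size 8: worker 1-task B, worker 2-task J, worker 3-task H, worker 4-task C, worker 5-task F, worker 6-task D, worker 7-task I, worker 8-task A.
All 8 workers are matched, so no larger matching exists.
That matches 8 of the 8, leaving 0 unmatched; no matching can do better.

0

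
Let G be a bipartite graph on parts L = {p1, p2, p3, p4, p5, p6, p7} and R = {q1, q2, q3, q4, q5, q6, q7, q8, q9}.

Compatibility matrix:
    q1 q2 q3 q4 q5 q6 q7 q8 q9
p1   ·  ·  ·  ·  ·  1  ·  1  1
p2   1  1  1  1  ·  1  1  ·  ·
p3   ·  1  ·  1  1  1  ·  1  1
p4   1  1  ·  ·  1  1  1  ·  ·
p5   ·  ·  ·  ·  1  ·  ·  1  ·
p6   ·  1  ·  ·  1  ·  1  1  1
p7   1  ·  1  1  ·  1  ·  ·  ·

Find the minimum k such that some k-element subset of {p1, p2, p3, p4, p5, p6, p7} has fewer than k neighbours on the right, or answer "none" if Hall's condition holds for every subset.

A matching saturating every left vertex exists, for instance p1→q8, p2→q4, p3→q9, p4→q1, p5→q5, p6→q7, p7→q6.
By Hall's marriage theorem, this means |N(S)| ≥ |S| for every subset S, so no violating subset exists.

none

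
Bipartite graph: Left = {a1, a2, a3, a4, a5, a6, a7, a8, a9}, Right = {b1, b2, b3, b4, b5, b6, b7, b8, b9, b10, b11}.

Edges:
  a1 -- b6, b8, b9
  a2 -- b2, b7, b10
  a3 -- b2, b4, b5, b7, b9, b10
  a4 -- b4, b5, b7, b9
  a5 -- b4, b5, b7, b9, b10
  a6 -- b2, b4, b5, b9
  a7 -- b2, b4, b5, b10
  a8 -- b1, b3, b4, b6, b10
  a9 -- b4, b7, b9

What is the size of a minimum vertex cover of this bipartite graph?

8

The 8 edges a1–b8, a2–b10, a3–b2, a4–b9, a5–b7, a6–b4, a7–b5, a8–b1 form a matching, so any vertex cover needs at least 8 vertices (one per matched edge).
Conversely {a1, a8, b2, b4, b5, b7, b9, b10} meets every edge and has exactly 8 vertices, so 8 is optimal.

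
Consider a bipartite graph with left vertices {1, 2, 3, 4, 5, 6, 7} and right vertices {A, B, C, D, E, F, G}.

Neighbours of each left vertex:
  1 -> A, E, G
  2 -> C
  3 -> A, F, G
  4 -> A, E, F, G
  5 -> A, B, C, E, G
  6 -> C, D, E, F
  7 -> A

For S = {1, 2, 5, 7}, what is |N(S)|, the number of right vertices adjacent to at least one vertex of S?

5

The union of neighbours of {1, 2, 5, 7} is {A, B, C, E, G}, which has 5 elements.
Since |N(S)| = 5 ≥ |S| = 4, Hall's condition holds for this subset.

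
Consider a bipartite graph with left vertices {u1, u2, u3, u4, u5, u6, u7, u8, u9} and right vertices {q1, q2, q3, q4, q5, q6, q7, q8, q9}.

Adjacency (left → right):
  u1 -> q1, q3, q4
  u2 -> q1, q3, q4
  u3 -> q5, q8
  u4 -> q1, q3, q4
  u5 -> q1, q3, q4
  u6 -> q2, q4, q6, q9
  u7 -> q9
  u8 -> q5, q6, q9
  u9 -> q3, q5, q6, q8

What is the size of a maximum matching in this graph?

One maximum matching: u1–q1, u2–q3, u3–q5, u4–q4, u6–q2, u7–q9, u8–q6, u9–q8.
The set {u1, u2, u4, u5} has only 3 neighbours ({q1, q3, q4}), so by Hall's theorem at most 8 of the 9 left vertices can be matched.

8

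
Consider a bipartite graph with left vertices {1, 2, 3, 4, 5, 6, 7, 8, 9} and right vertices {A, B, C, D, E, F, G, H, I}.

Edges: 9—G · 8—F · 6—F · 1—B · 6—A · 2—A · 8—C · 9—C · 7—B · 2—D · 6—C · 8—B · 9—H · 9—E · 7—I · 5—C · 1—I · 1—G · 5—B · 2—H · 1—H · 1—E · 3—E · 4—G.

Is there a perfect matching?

Yes

One maximum matching: 1→H, 2→D, 3→E, 4→G, 5→B, 6→A, 7→I, 8→F, 9→C.
Every left vertex is matched, so this is a perfect matching.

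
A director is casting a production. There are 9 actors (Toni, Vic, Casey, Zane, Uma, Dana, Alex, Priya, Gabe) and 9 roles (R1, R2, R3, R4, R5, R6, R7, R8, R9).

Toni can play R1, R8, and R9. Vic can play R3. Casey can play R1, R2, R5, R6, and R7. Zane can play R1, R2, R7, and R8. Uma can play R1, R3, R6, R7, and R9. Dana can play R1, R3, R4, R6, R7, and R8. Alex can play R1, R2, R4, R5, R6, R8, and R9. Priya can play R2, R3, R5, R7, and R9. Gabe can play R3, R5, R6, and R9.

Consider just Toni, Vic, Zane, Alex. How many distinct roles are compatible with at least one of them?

9

The union of neighbours of {Toni, Vic, Zane, Alex} is {R1, R2, R3, R4, R5, R6, R7, R8, R9}, which has 9 elements.
Since |N(S)| = 9 ≥ |S| = 4, Hall's condition holds for this subset.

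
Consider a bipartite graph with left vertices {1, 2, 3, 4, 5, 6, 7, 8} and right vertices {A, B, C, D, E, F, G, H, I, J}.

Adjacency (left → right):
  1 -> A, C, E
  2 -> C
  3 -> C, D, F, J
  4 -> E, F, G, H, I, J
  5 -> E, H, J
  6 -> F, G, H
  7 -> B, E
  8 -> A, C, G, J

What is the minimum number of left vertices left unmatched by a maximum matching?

One maximum matching: 1-A, 2-C, 3-D, 4-G, 5-E, 6-F, 7-B, 8-J.
All 8 left vertices are matched, so no larger matching exists.
That matches 8 of the 8, leaving 0 unmatched; no matching can do better.

0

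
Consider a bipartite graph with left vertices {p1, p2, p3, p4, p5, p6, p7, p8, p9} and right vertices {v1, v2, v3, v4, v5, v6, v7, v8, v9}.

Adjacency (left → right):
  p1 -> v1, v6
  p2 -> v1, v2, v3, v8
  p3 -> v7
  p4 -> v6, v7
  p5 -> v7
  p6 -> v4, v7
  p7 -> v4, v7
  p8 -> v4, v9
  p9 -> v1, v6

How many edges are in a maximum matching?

One maximum matching: p1→v1, p2→v2, p3→v7, p4→v6, p6→v4, p8→v9.
The set {p1, p3, p4, p5, p6, p7, p9} has only 4 neighbours ({v1, v4, v6, v7}), so by Hall's theorem at most 6 of the 9 left vertices can be matched.

6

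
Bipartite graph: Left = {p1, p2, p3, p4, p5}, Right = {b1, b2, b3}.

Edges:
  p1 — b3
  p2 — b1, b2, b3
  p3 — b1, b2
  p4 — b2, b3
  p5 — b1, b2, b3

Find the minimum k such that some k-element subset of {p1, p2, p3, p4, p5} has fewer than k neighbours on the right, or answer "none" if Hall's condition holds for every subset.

Take S = {p1, p2, p3, p4}. Its neighbourhood is {b1, b2, b3}, so |N(S)| = 3 < |S| = 4.
Every subset of size less than 4 has at least as many neighbours as members, so 4 is the minimum.

4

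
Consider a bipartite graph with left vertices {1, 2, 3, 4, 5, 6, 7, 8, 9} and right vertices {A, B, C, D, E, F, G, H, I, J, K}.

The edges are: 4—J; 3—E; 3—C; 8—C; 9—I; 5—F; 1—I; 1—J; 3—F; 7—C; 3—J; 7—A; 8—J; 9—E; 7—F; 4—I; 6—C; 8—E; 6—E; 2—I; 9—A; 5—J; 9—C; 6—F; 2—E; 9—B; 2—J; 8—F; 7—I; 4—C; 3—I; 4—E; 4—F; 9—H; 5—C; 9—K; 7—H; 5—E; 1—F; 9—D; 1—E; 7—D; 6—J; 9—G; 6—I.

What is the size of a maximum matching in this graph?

For example, pair 1–F, 2–I, 3–J, 4–C, 5–E, 7–A, 9–G.
The set {1, 2, 3, 4, 5, 6, 8} has only 5 neighbours ({C, E, F, I, J}), so by Hall's theorem at most 7 of the 9 left vertices can be matched.

7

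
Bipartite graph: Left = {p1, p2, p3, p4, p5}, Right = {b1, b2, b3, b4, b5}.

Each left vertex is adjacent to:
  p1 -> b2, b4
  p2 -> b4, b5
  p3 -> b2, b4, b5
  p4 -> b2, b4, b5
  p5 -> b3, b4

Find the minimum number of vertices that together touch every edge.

The 4 edges p1–b2, p2–b4, p3–b5, p5–b3 form a matching, so any vertex cover needs at least 4 vertices (one per matched edge).
Conversely {p5, b2, b4, b5} meets every edge and has exactly 4 vertices, so 4 is optimal.

4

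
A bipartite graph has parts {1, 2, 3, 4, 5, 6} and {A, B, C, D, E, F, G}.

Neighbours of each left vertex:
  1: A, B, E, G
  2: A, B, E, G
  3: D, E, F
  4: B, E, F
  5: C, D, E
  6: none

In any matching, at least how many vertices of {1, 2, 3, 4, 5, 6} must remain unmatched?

1

For example, pair 1-B, 2-G, 3-D, 4-F, 5-E.
The set {6} has only 0 neighbours (∅), so by Hall's theorem at most 5 of the 6 left vertices can be matched.
That matches 5 of the 6, leaving 1 unmatched; no matching can do better.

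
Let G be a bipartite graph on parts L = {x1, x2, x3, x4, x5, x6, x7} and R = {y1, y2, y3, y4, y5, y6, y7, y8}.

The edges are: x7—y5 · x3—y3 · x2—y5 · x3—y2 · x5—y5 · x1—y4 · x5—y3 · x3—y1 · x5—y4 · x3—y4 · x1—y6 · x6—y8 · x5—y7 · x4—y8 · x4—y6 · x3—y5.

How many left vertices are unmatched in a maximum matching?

1

One maximum matching: x1–y4, x2–y5, x3–y3, x4–y6, x5–y7, x6–y8.
The set {x2, x7} has only 1 neighbour ({y5}), so by Hall's theorem at most 6 of the 7 left vertices can be matched.
That matches 6 of the 7, leaving 1 unmatched; no matching can do better.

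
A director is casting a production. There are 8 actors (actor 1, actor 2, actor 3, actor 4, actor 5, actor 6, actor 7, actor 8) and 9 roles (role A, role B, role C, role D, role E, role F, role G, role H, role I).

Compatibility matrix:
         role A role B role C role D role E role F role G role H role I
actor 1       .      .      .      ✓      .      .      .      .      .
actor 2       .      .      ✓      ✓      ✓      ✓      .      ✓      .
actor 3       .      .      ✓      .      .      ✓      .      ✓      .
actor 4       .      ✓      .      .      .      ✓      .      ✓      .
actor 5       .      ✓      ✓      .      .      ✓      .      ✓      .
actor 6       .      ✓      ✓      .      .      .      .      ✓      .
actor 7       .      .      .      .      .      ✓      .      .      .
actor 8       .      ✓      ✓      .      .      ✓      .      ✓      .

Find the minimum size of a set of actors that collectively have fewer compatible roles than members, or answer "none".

Take S = {actor 3, actor 4, actor 5, actor 6, actor 7}. Its neighbourhood is {role B, role C, role F, role H}, so |N(S)| = 4 < |S| = 5.
Every subset of size less than 5 has at least as many neighbours as members, so 5 is the minimum.

5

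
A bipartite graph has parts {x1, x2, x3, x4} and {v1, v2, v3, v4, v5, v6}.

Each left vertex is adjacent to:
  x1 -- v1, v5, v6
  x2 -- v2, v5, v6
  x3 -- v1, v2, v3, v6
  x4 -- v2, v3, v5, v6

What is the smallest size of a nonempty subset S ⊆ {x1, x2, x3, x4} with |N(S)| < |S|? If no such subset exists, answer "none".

A matching saturating every left vertex exists, for instance x1→v6, x2→v5, x3→v1, x4→v2.
By Hall's marriage theorem, this means |N(S)| ≥ |S| for every subset S, so no violating subset exists.

none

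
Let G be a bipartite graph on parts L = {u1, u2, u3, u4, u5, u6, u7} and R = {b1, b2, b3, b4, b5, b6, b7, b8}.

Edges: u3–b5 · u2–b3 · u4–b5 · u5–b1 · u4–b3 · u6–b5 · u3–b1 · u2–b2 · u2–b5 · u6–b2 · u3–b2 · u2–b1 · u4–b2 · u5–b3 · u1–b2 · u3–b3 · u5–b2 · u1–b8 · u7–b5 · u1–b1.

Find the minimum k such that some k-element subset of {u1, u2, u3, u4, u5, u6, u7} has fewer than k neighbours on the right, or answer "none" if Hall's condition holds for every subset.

Take S = {u2, u3, u4, u5, u6}. Its neighbourhood is {b1, b2, b3, b5}, so |N(S)| = 4 < |S| = 5.
Every subset of size less than 5 has at least as many neighbours as members, so 5 is the minimum.

5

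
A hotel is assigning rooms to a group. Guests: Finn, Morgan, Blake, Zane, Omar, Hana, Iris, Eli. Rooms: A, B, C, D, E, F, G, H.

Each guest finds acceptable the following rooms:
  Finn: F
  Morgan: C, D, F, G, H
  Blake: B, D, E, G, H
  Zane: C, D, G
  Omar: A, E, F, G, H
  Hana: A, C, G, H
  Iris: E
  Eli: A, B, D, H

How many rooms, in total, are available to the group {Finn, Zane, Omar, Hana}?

7

The union of neighbours of {Finn, Zane, Omar, Hana} is {A, C, D, E, F, G, H}, which has 7 elements.
Since |N(S)| = 7 ≥ |S| = 4, Hall's condition holds for this subset.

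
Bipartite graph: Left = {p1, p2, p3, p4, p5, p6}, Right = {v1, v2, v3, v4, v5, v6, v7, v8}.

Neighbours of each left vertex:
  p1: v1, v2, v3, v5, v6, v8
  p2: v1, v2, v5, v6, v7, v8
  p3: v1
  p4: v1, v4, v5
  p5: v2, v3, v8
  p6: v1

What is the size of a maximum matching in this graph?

For example, pair p1-v3, p2-v8, p3-v1, p4-v4, p5-v2.
The set {p3, p6} has only 1 neighbour ({v1}), so by Hall's theorem at most 5 of the 6 left vertices can be matched.

5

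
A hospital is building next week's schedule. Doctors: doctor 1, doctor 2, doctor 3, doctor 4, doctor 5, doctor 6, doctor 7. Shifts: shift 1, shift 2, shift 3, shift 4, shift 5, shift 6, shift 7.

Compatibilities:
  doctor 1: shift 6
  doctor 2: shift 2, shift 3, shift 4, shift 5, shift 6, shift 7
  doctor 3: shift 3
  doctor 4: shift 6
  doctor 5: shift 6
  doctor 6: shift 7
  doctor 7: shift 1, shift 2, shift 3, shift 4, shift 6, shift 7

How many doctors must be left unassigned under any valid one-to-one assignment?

One maximum matching: doctor 1–shift 6, doctor 2–shift 5, doctor 3–shift 3, doctor 6–shift 7, doctor 7–shift 4.
The set {doctor 1, doctor 4, doctor 5} has only 1 neighbour ({shift 6}), so by Hall's theorem at most 5 of the 7 doctors can be matched.
That matches 5 of the 7, leaving 2 unmatched; no matching can do better.

2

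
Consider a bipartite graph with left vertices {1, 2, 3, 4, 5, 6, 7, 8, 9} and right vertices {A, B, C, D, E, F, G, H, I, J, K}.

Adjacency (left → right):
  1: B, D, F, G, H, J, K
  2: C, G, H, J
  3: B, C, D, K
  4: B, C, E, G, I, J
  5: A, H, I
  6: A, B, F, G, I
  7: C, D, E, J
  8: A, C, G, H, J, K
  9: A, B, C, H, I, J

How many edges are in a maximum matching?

A valid assignment of size 9: 1→K, 2→H, 3→D, 4→E, 5→A, 6→B, 7→C, 8→G, 9→J.
All 9 left vertices are matched, so no larger matching exists.

9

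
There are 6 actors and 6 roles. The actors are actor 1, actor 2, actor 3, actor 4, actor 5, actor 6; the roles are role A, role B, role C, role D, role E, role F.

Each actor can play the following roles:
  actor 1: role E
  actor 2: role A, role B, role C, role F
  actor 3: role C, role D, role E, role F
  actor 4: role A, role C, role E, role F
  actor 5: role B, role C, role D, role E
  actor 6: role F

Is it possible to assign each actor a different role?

Yes

A valid assignment of size 6: actor 1-role E, actor 2-role A, actor 3-role D, actor 4-role C, actor 5-role B, actor 6-role F.
All 6 actors are covered.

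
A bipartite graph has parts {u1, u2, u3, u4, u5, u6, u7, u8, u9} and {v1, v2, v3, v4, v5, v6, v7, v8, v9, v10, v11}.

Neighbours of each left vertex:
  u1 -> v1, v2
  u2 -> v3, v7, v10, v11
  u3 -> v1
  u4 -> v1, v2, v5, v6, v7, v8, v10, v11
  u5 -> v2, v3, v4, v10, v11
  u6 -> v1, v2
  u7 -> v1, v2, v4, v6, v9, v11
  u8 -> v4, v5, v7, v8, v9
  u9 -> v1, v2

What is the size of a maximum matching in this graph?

7

For example, pair u1→v2, u2→v7, u3→v1, u4→v8, u5→v10, u7→v11, u8→v5.
The set {u1, u3, u6, u9} has only 2 neighbours ({v1, v2}), so by Hall's theorem at most 7 of the 9 left vertices can be matched.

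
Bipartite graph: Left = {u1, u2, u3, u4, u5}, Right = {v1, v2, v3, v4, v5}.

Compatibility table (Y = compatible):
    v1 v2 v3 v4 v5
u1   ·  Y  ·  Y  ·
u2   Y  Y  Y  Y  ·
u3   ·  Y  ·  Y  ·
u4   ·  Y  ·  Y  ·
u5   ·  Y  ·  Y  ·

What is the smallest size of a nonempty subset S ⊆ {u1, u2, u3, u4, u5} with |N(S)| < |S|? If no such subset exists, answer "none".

3

Take S = {u1, u3, u4}. Its neighbourhood is {v2, v4}, so |N(S)| = 2 < |S| = 3.
Every subset of size less than 3 has at least as many neighbours as members, so 3 is the minimum.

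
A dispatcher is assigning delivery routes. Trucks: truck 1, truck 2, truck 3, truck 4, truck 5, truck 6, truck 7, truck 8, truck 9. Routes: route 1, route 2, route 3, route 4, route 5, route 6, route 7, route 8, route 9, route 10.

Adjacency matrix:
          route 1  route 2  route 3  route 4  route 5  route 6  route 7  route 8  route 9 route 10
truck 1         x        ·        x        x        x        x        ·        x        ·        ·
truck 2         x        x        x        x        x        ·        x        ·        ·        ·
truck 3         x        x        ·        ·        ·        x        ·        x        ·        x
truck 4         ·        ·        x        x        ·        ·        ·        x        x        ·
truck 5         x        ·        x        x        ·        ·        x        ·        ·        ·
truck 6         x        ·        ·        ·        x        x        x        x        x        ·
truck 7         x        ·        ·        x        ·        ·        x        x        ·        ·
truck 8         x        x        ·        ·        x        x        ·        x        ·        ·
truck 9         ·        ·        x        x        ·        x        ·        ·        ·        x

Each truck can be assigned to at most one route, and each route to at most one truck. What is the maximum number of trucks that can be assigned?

For example, pair truck 1-route 6, truck 2-route 4, truck 3-route 8, truck 4-route 3, truck 5-route 7, truck 6-route 9, truck 7-route 1, truck 8-route 2, truck 9-route 10.
All 9 trucks are matched, so no larger matching exists.

9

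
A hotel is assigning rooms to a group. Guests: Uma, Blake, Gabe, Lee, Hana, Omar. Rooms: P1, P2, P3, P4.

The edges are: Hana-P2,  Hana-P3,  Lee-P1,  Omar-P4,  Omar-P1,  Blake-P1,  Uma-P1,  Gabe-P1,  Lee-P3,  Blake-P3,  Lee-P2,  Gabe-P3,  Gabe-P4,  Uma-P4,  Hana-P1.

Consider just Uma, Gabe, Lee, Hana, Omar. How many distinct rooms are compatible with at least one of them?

The union of neighbours of {Uma, Gabe, Lee, Hana, Omar} is {P1, P2, P3, P4}, which has 4 elements.
Since |N(S)| = 4 < |S| = 5, Hall's condition fails for this subset.

4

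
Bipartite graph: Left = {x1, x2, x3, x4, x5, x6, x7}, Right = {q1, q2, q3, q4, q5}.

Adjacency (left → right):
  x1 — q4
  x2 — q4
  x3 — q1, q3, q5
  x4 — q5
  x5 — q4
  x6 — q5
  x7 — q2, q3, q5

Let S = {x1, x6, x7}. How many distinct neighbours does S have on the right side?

The union of neighbours of {x1, x6, x7} is {q2, q3, q4, q5}, which has 4 elements.
Since |N(S)| = 4 ≥ |S| = 3, Hall's condition holds for this subset.

4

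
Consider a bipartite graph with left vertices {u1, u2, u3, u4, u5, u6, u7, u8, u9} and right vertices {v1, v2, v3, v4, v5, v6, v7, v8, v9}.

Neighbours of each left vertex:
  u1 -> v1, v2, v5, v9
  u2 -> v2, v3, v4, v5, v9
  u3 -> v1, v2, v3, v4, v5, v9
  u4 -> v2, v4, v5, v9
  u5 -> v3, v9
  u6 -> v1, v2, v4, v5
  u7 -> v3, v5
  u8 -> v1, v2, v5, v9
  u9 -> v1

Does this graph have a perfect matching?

The set {u1, u2, u3, u4, u5, u6, u7, u8, u9} has only 6 neighbours ({v1, v2, v3, v4, v5, v9}), so by Hall's theorem at most 6 of the 9 left vertices can be matched.
Hence no matching covers every left vertex.

No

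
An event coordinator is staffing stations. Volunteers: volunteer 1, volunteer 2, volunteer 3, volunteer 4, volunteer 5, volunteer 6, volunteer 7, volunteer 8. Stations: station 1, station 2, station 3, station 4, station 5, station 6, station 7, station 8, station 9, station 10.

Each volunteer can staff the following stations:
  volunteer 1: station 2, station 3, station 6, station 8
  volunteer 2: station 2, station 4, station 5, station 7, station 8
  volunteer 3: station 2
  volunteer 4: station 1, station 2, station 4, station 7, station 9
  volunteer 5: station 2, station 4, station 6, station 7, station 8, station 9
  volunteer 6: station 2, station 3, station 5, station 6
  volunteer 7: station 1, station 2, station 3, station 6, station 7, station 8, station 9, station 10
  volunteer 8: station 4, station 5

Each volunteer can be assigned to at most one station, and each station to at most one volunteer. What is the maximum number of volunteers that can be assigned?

8

One maximum matching: volunteer 1-station 8, volunteer 2-station 7, volunteer 3-station 2, volunteer 4-station 1, volunteer 5-station 9, volunteer 6-station 3, volunteer 7-station 6, volunteer 8-station 5.
This saturates every volunteer, so 8 is the maximum.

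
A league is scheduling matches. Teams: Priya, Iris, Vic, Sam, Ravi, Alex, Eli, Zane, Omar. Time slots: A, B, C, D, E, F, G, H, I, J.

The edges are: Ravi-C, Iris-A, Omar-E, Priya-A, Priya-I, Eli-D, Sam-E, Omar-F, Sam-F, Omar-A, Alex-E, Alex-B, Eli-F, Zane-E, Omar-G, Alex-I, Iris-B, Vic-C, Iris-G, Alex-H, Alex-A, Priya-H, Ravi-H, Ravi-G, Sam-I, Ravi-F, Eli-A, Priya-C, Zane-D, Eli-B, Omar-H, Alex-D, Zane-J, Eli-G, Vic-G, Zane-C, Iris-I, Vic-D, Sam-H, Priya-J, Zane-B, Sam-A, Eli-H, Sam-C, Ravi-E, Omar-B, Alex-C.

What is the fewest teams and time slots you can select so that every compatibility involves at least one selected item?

The 9 edges Priya–J, Iris–I, Vic–C, Sam–A, Ravi–E, Alex–H, Eli–F, Zane–B, Omar–G form a matching, so any vertex cover needs at least 9 vertices (one per matched edge).
Conversely {Priya, Iris, Vic, Sam, Ravi, Alex, Eli, Zane, Omar} meets every edge and has exactly 9 vertices, so 9 is optimal.

9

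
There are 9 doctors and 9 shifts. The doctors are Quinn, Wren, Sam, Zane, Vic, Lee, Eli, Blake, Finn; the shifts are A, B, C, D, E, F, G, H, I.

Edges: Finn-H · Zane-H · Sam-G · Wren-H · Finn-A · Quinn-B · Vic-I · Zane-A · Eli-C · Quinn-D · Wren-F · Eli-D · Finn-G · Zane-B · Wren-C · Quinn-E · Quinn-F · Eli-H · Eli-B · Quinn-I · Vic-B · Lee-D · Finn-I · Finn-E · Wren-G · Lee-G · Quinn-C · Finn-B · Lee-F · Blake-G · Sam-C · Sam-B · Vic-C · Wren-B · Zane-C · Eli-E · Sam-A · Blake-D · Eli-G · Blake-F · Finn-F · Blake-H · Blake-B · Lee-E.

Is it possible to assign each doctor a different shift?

A valid assignment of size 9: Quinn–E, Wren–B, Sam–A, Zane–C, Vic–I, Lee–F, Eli–D, Blake–H, Finn–G.
Every doctor is matched, so this is a perfect matching.

Yes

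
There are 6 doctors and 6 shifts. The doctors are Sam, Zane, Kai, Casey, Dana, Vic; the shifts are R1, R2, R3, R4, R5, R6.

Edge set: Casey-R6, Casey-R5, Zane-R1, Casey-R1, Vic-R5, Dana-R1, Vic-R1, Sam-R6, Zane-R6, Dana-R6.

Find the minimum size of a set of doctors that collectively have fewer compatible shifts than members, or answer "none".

1

Take S = {Kai}. Its neighbourhood is {}, so |N(S)| = 0 < |S| = 1.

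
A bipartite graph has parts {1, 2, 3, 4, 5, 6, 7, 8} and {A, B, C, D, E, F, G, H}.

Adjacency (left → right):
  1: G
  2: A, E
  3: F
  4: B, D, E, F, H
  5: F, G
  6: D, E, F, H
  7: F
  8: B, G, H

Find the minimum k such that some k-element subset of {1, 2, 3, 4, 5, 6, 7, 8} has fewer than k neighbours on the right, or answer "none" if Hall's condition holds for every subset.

Take S = {3, 7}. Its neighbourhood is {F}, so |N(S)| = 1 < |S| = 2.
No single vertex violates Hall's condition since each has at least one neighbour, so 2 is the minimum.

2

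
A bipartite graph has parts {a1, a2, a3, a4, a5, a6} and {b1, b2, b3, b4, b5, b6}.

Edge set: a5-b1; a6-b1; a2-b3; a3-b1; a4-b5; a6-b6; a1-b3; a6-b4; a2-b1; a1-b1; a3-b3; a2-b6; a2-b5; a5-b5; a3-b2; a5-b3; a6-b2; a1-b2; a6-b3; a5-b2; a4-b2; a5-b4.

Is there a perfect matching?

A valid assignment of size 6: a1-b2, a2-b6, a3-b3, a4-b5, a5-b4, a6-b1.
All 6 left vertices are covered.

Yes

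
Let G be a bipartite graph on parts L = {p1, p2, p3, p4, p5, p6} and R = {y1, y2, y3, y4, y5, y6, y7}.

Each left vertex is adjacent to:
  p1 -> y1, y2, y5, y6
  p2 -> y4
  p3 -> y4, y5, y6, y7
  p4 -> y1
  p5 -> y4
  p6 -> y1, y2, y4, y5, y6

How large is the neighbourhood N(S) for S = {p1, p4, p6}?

5

The union of neighbours of {p1, p4, p6} is {y1, y2, y4, y5, y6}, which has 5 elements.
Since |N(S)| = 5 ≥ |S| = 3, Hall's condition holds for this subset.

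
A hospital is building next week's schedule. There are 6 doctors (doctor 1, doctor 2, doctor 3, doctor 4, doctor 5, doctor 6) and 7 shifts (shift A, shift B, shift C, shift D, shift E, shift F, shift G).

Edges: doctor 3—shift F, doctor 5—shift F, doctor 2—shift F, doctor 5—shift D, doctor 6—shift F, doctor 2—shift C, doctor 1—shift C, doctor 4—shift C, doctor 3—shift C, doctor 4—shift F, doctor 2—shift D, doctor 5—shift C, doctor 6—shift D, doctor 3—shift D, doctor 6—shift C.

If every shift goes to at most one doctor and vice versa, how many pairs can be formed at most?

3

A valid assignment of size 3: doctor 1-shift C, doctor 2-shift D, doctor 3-shift F.
The set {doctor 1, doctor 2, doctor 3, doctor 4, doctor 5, doctor 6} has only 3 neighbours ({shift C, shift D, shift F}), so by Hall's theorem at most 3 of the 6 doctors can be matched.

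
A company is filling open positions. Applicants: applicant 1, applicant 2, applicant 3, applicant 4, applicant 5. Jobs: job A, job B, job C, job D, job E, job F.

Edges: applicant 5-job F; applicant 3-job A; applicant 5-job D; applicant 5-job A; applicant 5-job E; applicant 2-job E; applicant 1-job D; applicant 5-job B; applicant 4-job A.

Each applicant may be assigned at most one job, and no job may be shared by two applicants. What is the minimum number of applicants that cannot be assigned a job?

1

One maximum matching: applicant 1-job D, applicant 2-job E, applicant 3-job A, applicant 5-job F.
The set {applicant 3, applicant 4} has only 1 neighbour ({job A}), so by Hall's theorem at most 4 of the 5 applicants can be matched.
That matches 4 of the 5, leaving 1 unmatched; no matching can do better.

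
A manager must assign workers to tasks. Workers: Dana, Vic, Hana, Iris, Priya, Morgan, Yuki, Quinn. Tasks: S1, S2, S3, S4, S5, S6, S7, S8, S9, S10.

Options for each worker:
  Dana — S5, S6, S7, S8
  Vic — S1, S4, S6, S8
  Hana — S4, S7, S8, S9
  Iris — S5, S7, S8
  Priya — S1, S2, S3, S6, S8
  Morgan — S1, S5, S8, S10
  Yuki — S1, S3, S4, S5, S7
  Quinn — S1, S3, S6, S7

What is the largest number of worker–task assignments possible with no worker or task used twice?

A valid assignment of size 8: Dana-S8, Vic-S4, Hana-S9, Iris-S7, Priya-S2, Morgan-S10, Yuki-S3, Quinn-S6.
All 8 workers are matched, so no larger matching exists.

8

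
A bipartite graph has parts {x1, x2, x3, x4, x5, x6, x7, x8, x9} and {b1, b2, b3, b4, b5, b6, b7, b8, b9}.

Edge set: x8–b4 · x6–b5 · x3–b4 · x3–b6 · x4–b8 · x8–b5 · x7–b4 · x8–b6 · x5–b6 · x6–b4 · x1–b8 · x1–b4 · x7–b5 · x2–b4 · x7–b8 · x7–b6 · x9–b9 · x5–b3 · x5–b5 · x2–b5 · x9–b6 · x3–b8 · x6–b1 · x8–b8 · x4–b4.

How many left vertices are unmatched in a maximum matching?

A valid assignment of size 7: x1→b4, x2→b5, x3→b6, x4→b8, x5→b3, x6→b1, x9→b9.
The set {x1, x2, x3, x4, x7, x8} has only 4 neighbours ({b4, b5, b6, b8}), so by Hall's theorem at most 7 of the 9 left vertices can be matched.
That matches 7 of the 9, leaving 2 unmatched; no matching can do better.

2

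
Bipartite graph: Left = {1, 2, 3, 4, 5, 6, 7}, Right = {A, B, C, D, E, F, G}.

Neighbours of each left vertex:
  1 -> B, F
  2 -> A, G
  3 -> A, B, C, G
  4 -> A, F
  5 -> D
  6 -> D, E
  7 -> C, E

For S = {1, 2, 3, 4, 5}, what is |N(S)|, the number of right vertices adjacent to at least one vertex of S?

The union of neighbours of {1, 2, 3, 4, 5} is {A, B, C, D, F, G}, which has 6 elements.
Since |N(S)| = 6 ≥ |S| = 5, Hall's condition holds for this subset.

6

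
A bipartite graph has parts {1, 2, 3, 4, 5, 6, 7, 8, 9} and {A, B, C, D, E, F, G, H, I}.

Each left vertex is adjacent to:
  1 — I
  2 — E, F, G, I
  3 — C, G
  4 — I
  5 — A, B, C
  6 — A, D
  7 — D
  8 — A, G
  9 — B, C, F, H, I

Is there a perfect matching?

The set {1, 4} has only 1 neighbour ({I}), so by Hall's theorem at most 8 of the 9 left vertices can be matched.
Hence no matching covers every left vertex.

No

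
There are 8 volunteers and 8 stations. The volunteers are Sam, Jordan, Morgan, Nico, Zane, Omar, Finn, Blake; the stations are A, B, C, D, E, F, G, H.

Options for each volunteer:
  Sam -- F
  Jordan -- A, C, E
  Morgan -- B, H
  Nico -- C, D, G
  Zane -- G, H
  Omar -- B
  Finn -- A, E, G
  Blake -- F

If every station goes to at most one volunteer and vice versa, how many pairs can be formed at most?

One maximum matching: Sam–F, Jordan–C, Morgan–H, Nico–D, Zane–G, Omar–B, Finn–E.
The set {Sam, Blake} has only 1 neighbour ({F}), so by Hall's theorem at most 7 of the 8 volunteers can be matched.

7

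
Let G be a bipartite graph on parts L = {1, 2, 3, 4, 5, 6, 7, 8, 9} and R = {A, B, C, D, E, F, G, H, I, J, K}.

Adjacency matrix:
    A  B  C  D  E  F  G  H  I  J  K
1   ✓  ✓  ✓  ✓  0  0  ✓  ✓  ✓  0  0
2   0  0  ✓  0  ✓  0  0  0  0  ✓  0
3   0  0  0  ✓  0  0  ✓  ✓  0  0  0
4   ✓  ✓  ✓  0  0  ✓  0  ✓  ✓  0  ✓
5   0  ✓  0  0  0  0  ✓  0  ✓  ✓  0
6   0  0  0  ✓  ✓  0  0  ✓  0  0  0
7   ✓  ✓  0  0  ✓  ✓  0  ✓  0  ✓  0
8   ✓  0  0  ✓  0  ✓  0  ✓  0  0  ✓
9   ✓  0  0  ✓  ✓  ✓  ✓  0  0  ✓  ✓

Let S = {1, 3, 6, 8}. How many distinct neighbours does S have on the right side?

10

The union of neighbours of {1, 3, 6, 8} is {A, B, C, D, E, F, G, H, I, K}, which has 10 elements.
Since |N(S)| = 10 ≥ |S| = 4, Hall's condition holds for this subset.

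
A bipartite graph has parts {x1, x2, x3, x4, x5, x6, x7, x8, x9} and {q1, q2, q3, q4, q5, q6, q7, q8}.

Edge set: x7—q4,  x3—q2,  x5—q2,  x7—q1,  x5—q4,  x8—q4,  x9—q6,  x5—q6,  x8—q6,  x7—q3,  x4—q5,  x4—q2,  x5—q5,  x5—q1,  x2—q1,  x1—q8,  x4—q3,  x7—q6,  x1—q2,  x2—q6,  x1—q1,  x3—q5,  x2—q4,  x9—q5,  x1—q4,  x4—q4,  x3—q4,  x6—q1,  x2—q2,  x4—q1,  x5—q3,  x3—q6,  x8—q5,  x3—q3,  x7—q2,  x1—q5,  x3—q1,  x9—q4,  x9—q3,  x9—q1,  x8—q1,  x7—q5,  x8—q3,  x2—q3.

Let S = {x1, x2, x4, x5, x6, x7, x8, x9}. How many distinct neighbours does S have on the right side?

7

The union of neighbours of {x1, x2, x4, x5, x6, x7, x8, x9} is {q1, q2, q3, q4, q5, q6, q8}, which has 7 elements.
Since |N(S)| = 7 < |S| = 8, Hall's condition fails for this subset.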